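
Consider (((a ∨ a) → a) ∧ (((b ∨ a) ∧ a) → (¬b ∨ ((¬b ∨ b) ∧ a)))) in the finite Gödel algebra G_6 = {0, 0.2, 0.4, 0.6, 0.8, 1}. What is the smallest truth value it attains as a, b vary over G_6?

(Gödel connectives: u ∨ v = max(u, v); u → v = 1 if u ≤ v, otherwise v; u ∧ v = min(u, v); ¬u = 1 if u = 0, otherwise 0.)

0.20

The minimum is attained at a = 0.4, b = 0.2:
  (a ∨ a) = max(0.4, 0.4) = 0.4
  ((a ∨ a) → a): 0.4 ≤ 0.4, so result = 1
  (b ∨ a) = max(0.2, 0.4) = 0.4
  ((b ∨ a) ∧ a) = min(0.4, 0.4) = 0.4
  ¬b: Gödel ¬ of 0.2 = 0 (operand ≠ 0)
  ¬b: Gödel ¬ of 0.2 = 0 (operand ≠ 0)
  (¬b ∨ b) = max(0, 0.2) = 0.2
  ((¬b ∨ b) ∧ a) = min(0.2, 0.4) = 0.2
  (¬b ∨ ((¬b ∨ b) ∧ a)) = max(0, 0.2) = 0.2
  (((b ∨ a) ∧ a) → (¬b ∨ ((¬b ∨ b) ∧ a))): 0.4 > 0.2, so result = 0.2
  (((a ∨ a) → a) ∧ (((b ∨ a) ∧ a) → (¬b ∨ ((¬b ∨ b) ∧ a)))) = min(1, 0.2) = 0.2
Checking all 36 assignments confirms none give a value below 0.20.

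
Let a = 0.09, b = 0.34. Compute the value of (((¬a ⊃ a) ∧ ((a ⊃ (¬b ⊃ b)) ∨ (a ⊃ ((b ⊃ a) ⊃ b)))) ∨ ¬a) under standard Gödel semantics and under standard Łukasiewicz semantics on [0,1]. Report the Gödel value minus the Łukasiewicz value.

0.09

Gödel evaluation:
  ¬a: Gödel ¬ of 0.09 = 0 (operand ≠ 0)
  (¬a ⊃ a): 0 ≤ 0.09, so result = 1
  ¬b: Gödel ¬ of 0.34 = 0 (operand ≠ 0)
  (¬b ⊃ b): 0 ≤ 0.34, so result = 1
  (a ⊃ (¬b ⊃ b)): 0.09 ≤ 1, so result = 1
  (b ⊃ a): 0.34 > 0.09, so result = 0.09
  ((b ⊃ a) ⊃ b): 0.09 ≤ 0.34, so result = 1
  (a ⊃ ((b ⊃ a) ⊃ b)): 0.09 ≤ 1, so result = 1
  ((a ⊃ (¬b ⊃ b)) ∨ (a ⊃ ((b ⊃ a) ⊃ b))) = max(1, 1) = 1
  ((¬a ⊃ a) ∧ ((a ⊃ (¬b ⊃ b)) ∨ (a ⊃ ((b ⊃ a) ⊃ b)))) = min(1, 1) = 1
  ¬a: Gödel ¬ of 0.09 = 0 (operand ≠ 0)
  (((¬a ⊃ a) ∧ ((a ⊃ (¬b ⊃ b)) ∨ (a ⊃ ((b ⊃ a) ⊃ b)))) ∨ ¬a) = max(1, 0) = 1
  Gödel value = 1
Łukasiewicz evaluation:
  ¬a: Łukasiewicz ¬ gives 1 − 0.09 = 0.91
  (¬a ⊃ a): min(1, 1 − 0.91 + 0.09) = 0.18
  ¬b: Łukasiewicz ¬ gives 1 − 0.34 = 0.66
  (¬b ⊃ b): min(1, 1 − 0.66 + 0.34) = 0.68
  (a ⊃ (¬b ⊃ b)): min(1, 1 − 0.09 + 0.68) = 1
  (b ⊃ a): min(1, 1 − 0.34 + 0.09) = 0.75
  ((b ⊃ a) ⊃ b): min(1, 1 − 0.75 + 0.34) = 0.59
  (a ⊃ ((b ⊃ a) ⊃ b)): min(1, 1 − 0.09 + 0.59) = 1
  ((a ⊃ (¬b ⊃ b)) ∨ (a ⊃ ((b ⊃ a) ⊃ b))) = max(1, 1) = 1
  ((¬a ⊃ a) ∧ ((a ⊃ (¬b ⊃ b)) ∨ (a ⊃ ((b ⊃ a) ⊃ b)))) = min(0.18, 1) = 0.18
  ¬a: Łukasiewicz ¬ gives 1 − 0.09 = 0.91
  (((¬a ⊃ a) ∧ ((a ⊃ (¬b ⊃ b)) ∨ (a ⊃ ((b ⊃ a) ⊃ b)))) ∨ ¬a) = max(0.18, 0.91) = 0.91
  Łukasiewicz value = 0.91
Difference: 1 − 0.91 = 0.09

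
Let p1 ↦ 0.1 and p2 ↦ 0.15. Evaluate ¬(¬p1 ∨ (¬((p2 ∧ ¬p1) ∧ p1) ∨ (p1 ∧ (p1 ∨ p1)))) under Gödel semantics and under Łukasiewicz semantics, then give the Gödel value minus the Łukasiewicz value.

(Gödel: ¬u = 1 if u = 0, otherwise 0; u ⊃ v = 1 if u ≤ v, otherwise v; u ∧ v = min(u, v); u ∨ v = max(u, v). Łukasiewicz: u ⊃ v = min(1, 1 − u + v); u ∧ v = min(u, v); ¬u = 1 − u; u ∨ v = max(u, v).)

Gödel evaluation:
  ¬p1: Gödel ¬ of 0.1 = 0 (operand ≠ 0)
  ¬p1: Gödel ¬ of 0.1 = 0 (operand ≠ 0)
  (p2 ∧ ¬p1) = min(0.15, 0) = 0
  ((p2 ∧ ¬p1) ∧ p1) = min(0, 0.1) = 0
  ¬((p2 ∧ ¬p1) ∧ p1): Gödel ¬ of 0 = 1 (operand is 0)
  (p1 ∨ p1) = max(0.1, 0.1) = 0.1
  (p1 ∧ (p1 ∨ p1)) = min(0.1, 0.1) = 0.1
  (¬((p2 ∧ ¬p1) ∧ p1) ∨ (p1 ∧ (p1 ∨ p1))) = max(1, 0.1) = 1
  (¬p1 ∨ (¬((p2 ∧ ¬p1) ∧ p1) ∨ (p1 ∧ (p1 ∨ p1)))) = max(0, 1) = 1
  ¬(¬p1 ∨ (¬((p2 ∧ ¬p1) ∧ p1) ∨ (p1 ∧ (p1 ∨ p1)))): Gödel ¬ of 1 = 0 (operand ≠ 0)
  Gödel value = 0
Łukasiewicz evaluation:
  ¬p1: Łukasiewicz ¬ gives 1 − 0.1 = 0.9
  ¬p1: Łukasiewicz ¬ gives 1 − 0.1 = 0.9
  (p2 ∧ ¬p1) = min(0.15, 0.9) = 0.15
  ((p2 ∧ ¬p1) ∧ p1) = min(0.15, 0.1) = 0.1
  ¬((p2 ∧ ¬p1) ∧ p1): Łukasiewicz ¬ gives 1 − 0.1 = 0.9
  (p1 ∨ p1) = max(0.1, 0.1) = 0.1
  (p1 ∧ (p1 ∨ p1)) = min(0.1, 0.1) = 0.1
  (¬((p2 ∧ ¬p1) ∧ p1) ∨ (p1 ∧ (p1 ∨ p1))) = max(0.9, 0.1) = 0.9
  (¬p1 ∨ (¬((p2 ∧ ¬p1) ∧ p1) ∨ (p1 ∧ (p1 ∨ p1)))) = max(0.9, 0.9) = 0.9
  ¬(¬p1 ∨ (¬((p2 ∧ ¬p1) ∧ p1) ∨ (p1 ∧ (p1 ∨ p1)))): Łukasiewicz ¬ gives 1 − 0.9 = 0.1
  Łukasiewicz value = 0.1
Difference: 0 − 0.1 = -0.10

-0.10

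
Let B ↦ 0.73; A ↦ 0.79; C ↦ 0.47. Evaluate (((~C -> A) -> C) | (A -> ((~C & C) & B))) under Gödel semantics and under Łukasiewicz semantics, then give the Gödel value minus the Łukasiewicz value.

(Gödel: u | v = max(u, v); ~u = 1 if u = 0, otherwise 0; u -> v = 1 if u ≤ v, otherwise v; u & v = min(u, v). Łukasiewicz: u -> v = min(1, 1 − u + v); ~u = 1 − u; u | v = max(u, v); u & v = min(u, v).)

-0.21

Gödel evaluation:
  ~C: Gödel ¬ of 0.47 = 0 (operand ≠ 0)
  (~C -> A): 0 ≤ 0.79, so result = 1
  ((~C -> A) -> C): 1 > 0.47, so result = 0.47
  ~C: Gödel ¬ of 0.47 = 0 (operand ≠ 0)
  (~C & C) = min(0, 0.47) = 0
  ((~C & C) & B) = min(0, 0.73) = 0
  (A -> ((~C & C) & B)): 0.79 > 0, so result = 0
  (((~C -> A) -> C) | (A -> ((~C & C) & B))) = max(0.47, 0) = 0.47
  Gödel value = 0.47
Łukasiewicz evaluation:
  ~C: Łukasiewicz ¬ gives 1 − 0.47 = 0.53
  (~C -> A): min(1, 1 − 0.53 + 0.79) = 1
  ((~C -> A) -> C): min(1, 1 − 1 + 0.47) = 0.47
  ~C: Łukasiewicz ¬ gives 1 − 0.47 = 0.53
  (~C & C) = min(0.53, 0.47) = 0.47
  ((~C & C) & B) = min(0.47, 0.73) = 0.47
  (A -> ((~C & C) & B)): min(1, 1 − 0.79 + 0.47) = 0.68
  (((~C -> A) -> C) | (A -> ((~C & C) & B))) = max(0.47, 0.68) = 0.68
  Łukasiewicz value = 0.68
Difference: 0.47 − 0.68 = -0.21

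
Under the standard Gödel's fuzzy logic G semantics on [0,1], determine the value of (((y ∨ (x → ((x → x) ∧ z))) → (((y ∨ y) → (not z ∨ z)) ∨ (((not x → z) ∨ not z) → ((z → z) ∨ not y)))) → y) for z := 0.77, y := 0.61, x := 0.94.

0.61

(x → x): 0.94 ≤ 0.94, so result = 1
((x → x) ∧ z) = min(1, 0.77) = 0.77
(x → ((x → x) ∧ z)): 0.94 > 0.77, so result = 0.77
(y ∨ (x → ((x → x) ∧ z))) = max(0.61, 0.77) = 0.77
(y ∨ y) = max(0.61, 0.61) = 0.61
not z: Gödel ¬ of 0.77 = 0 (operand ≠ 0)
(not z ∨ z) = max(0, 0.77) = 0.77
((y ∨ y) → (not z ∨ z)): 0.61 ≤ 0.77, so result = 1
not x: Gödel ¬ of 0.94 = 0 (operand ≠ 0)
(not x → z): 0 ≤ 0.77, so result = 1
not z: Gödel ¬ of 0.77 = 0 (operand ≠ 0)
((not x → z) ∨ not z) = max(1, 0) = 1
(z → z): 0.77 ≤ 0.77, so result = 1
not y: Gödel ¬ of 0.61 = 0 (operand ≠ 0)
((z → z) ∨ not y) = max(1, 0) = 1
(((not x → z) ∨ not z) → ((z → z) ∨ not y)): 1 ≤ 1, so result = 1
(((y ∨ y) → (not z ∨ z)) ∨ (((not x → z) ∨ not z) → ((z → z) ∨ not y))) = max(1, 1) = 1
((y ∨ (x → ((x → x) ∧ z))) → (((y ∨ y) → (not z ∨ z)) ∨ (((not x → z) ∨ not z) → ((z → z) ∨ not y)))): 0.77 ≤ 1, so result = 1
(((y ∨ (x → ((x → x) ∧ z))) → (((y ∨ y) → (not z ∨ z)) ∨ (((not x → z) ∨ not z) → ((z → z) ∨ not y)))) → y): 1 > 0.61, so result = 0.61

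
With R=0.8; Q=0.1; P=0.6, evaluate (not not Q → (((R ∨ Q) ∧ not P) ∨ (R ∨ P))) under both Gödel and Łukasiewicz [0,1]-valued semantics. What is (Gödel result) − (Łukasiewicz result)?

Gödel evaluation:
  not Q: Gödel ¬ of 0.1 = 0 (operand ≠ 0)
  not not Q: Gödel ¬ of 0 = 1 (operand is 0)
  (R ∨ Q) = max(0.8, 0.1) = 0.8
  not P: Gödel ¬ of 0.6 = 0 (operand ≠ 0)
  ((R ∨ Q) ∧ not P) = min(0.8, 0) = 0
  (R ∨ P) = max(0.8, 0.6) = 0.8
  (((R ∨ Q) ∧ not P) ∨ (R ∨ P)) = max(0, 0.8) = 0.8
  (not not Q → (((R ∨ Q) ∧ not P) ∨ (R ∨ P))): 1 > 0.8, so result = 0.8
  Gödel value = 0.8
Łukasiewicz evaluation:
  not Q: Łukasiewicz ¬ gives 1 − 0.1 = 0.9
  not not Q: Łukasiewicz ¬ gives 1 − 0.9 = 0.1
  (R ∨ Q) = max(0.8, 0.1) = 0.8
  not P: Łukasiewicz ¬ gives 1 − 0.6 = 0.4
  ((R ∨ Q) ∧ not P) = min(0.8, 0.4) = 0.4
  (R ∨ P) = max(0.8, 0.6) = 0.8
  (((R ∨ Q) ∧ not P) ∨ (R ∨ P)) = max(0.4, 0.8) = 0.8
  (not not Q → (((R ∨ Q) ∧ not P) ∨ (R ∨ P))): min(1, 1 − 0.1 + 0.8) = 1
  Łukasiewicz value = 1
Difference: 0.8 − 1 = -0.20

-0.20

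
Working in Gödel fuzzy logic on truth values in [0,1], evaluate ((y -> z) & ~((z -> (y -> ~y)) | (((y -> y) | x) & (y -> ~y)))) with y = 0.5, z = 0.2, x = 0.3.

(y -> z): 0.5 > 0.2, so result = 0.2
~y: Gödel ¬ of 0.5 = 0 (operand ≠ 0)
(y -> ~y): 0.5 > 0, so result = 0
(z -> (y -> ~y)): 0.2 > 0, so result = 0
(y -> y): 0.5 ≤ 0.5, so result = 1
((y -> y) | x) = max(1, 0.3) = 1
~y: Gödel ¬ of 0.5 = 0 (operand ≠ 0)
(y -> ~y): 0.5 > 0, so result = 0
(((y -> y) | x) & (y -> ~y)) = min(1, 0) = 0
((z -> (y -> ~y)) | (((y -> y) | x) & (y -> ~y))) = max(0, 0) = 0
~((z -> (y -> ~y)) | (((y -> y) | x) & (y -> ~y))): Gödel ¬ of 0 = 1 (operand is 0)
((y -> z) & ~((z -> (y -> ~y)) | (((y -> y) | x) & (y -> ~y)))) = min(0.2, 1) = 0.2

0.20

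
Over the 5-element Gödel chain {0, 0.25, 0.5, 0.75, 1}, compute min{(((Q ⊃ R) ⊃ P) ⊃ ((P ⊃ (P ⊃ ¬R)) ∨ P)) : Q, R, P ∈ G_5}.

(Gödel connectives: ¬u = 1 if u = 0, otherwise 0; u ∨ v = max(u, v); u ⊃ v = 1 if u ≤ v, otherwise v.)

0.25

The minimum is attained at Q = 0.5, R = 0.25, P = 0.25:
  (Q ⊃ R): 0.5 > 0.25, so result = 0.25
  ((Q ⊃ R) ⊃ P): 0.25 ≤ 0.25, so result = 1
  ¬R: Gödel ¬ of 0.25 = 0 (operand ≠ 0)
  (P ⊃ ¬R): 0.25 > 0, so result = 0
  (P ⊃ (P ⊃ ¬R)): 0.25 > 0, so result = 0
  ((P ⊃ (P ⊃ ¬R)) ∨ P) = max(0, 0.25) = 0.25
  (((Q ⊃ R) ⊃ P) ⊃ ((P ⊃ (P ⊃ ¬R)) ∨ P)): 1 > 0.25, so result = 0.25
Checking all 125 assignments confirms none give a value below 0.25.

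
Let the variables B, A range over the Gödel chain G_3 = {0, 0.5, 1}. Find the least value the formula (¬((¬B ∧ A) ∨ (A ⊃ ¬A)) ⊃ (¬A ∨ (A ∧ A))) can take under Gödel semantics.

0.50

The minimum is attained at B = 0.5, A = 0.5:
  ¬B: Gödel ¬ of 0.5 = 0 (operand ≠ 0)
  (¬B ∧ A) = min(0, 0.5) = 0
  ¬A: Gödel ¬ of 0.5 = 0 (operand ≠ 0)
  (A ⊃ ¬A): 0.5 > 0, so result = 0
  ((¬B ∧ A) ∨ (A ⊃ ¬A)) = max(0, 0) = 0
  ¬((¬B ∧ A) ∨ (A ⊃ ¬A)): Gödel ¬ of 0 = 1 (operand is 0)
  ¬A: Gödel ¬ of 0.5 = 0 (operand ≠ 0)
  (A ∧ A) = min(0.5, 0.5) = 0.5
  (¬A ∨ (A ∧ A)) = max(0, 0.5) = 0.5
  (¬((¬B ∧ A) ∨ (A ⊃ ¬A)) ⊃ (¬A ∨ (A ∧ A))): 1 > 0.5, so result = 0.5
Checking all 9 assignments confirms none give a value below 0.50.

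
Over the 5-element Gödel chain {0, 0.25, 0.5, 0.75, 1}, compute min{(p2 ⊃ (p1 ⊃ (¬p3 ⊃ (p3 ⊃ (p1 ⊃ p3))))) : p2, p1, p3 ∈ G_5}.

1.00

Every assignment gives 1. For instance at p2 = 0, p1 = 0, p3 = 0:
  ¬p3: Gödel ¬ of 0 = 1 (operand is 0)
  (p1 ⊃ p3): 0 ≤ 0, so result = 1
  (p3 ⊃ (p1 ⊃ p3)): 0 ≤ 1, so result = 1
  (¬p3 ⊃ (p3 ⊃ (p1 ⊃ p3))): 1 ≤ 1, so result = 1
  (p1 ⊃ (¬p3 ⊃ (p3 ⊃ (p1 ⊃ p3)))): 0 ≤ 1, so result = 1
  (p2 ⊃ (p1 ⊃ (¬p3 ⊃ (p3 ⊃ (p1 ⊃ p3))))): 0 ≤ 1, so result = 1
All 125 assignments give value 1 — the formula is a G_5-tautology.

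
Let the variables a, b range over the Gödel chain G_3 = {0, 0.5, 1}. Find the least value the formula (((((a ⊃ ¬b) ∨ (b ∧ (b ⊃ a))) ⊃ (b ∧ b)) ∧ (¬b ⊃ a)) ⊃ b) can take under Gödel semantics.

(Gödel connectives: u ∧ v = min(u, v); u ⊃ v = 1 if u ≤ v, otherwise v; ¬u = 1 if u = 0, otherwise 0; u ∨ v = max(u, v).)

The minimum is attained at a = 0.5, b = 0.5:
  ¬b: Gödel ¬ of 0.5 = 0 (operand ≠ 0)
  (a ⊃ ¬b): 0.5 > 0, so result = 0
  (b ⊃ a): 0.5 ≤ 0.5, so result = 1
  (b ∧ (b ⊃ a)) = min(0.5, 1) = 0.5
  ((a ⊃ ¬b) ∨ (b ∧ (b ⊃ a))) = max(0, 0.5) = 0.5
  (b ∧ b) = min(0.5, 0.5) = 0.5
  (((a ⊃ ¬b) ∨ (b ∧ (b ⊃ a))) ⊃ (b ∧ b)): 0.5 ≤ 0.5, so result = 1
  ¬b: Gödel ¬ of 0.5 = 0 (operand ≠ 0)
  (¬b ⊃ a): 0 ≤ 0.5, so result = 1
  ((((a ⊃ ¬b) ∨ (b ∧ (b ⊃ a))) ⊃ (b ∧ b)) ∧ (¬b ⊃ a)) = min(1, 1) = 1
  (((((a ⊃ ¬b) ∨ (b ∧ (b ⊃ a))) ⊃ (b ∧ b)) ∧ (¬b ⊃ a)) ⊃ b): 1 > 0.5, so result = 0.5
Checking all 9 assignments confirms none give a value below 0.50.

0.50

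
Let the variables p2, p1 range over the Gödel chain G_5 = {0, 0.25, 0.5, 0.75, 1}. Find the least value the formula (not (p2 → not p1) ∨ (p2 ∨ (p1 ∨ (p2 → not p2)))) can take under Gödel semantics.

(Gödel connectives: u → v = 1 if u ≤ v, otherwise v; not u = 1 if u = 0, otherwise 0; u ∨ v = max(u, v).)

The minimum is attained at p2 = 0.25, p1 = 0:
  not p1: Gödel ¬ of 0 = 1 (operand is 0)
  (p2 → not p1): 0.25 ≤ 1, so result = 1
  not (p2 → not p1): Gödel ¬ of 1 = 0 (operand ≠ 0)
  not p2: Gödel ¬ of 0.25 = 0 (operand ≠ 0)
  (p2 → not p2): 0.25 > 0, so result = 0
  (p1 ∨ (p2 → not p2)) = max(0, 0) = 0
  (p2 ∨ (p1 ∨ (p2 → not p2))) = max(0.25, 0) = 0.25
  (not (p2 → not p1) ∨ (p2 ∨ (p1 ∨ (p2 → not p2)))) = max(0, 0.25) = 0.25
Checking all 25 assignments confirms none give a value below 0.25.

0.25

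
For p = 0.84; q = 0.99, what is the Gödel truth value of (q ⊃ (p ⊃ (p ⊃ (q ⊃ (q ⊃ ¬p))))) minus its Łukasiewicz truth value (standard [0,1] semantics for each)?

Gödel evaluation:
  ¬p: Gödel ¬ of 0.84 = 0 (operand ≠ 0)
  (q ⊃ ¬p): 0.99 > 0, so result = 0
  (q ⊃ (q ⊃ ¬p)): 0.99 > 0, so result = 0
  (p ⊃ (q ⊃ (q ⊃ ¬p))): 0.84 > 0, so result = 0
  (p ⊃ (p ⊃ (q ⊃ (q ⊃ ¬p)))): 0.84 > 0, so result = 0
  (q ⊃ (p ⊃ (p ⊃ (q ⊃ (q ⊃ ¬p))))): 0.99 > 0, so result = 0
  Gödel value = 0
Łukasiewicz evaluation:
  ¬p: Łukasiewicz ¬ gives 1 − 0.84 = 0.16
  (q ⊃ ¬p): min(1, 1 − 0.99 + 0.16) = 0.17
  (q ⊃ (q ⊃ ¬p)): min(1, 1 − 0.99 + 0.17) = 0.18
  (p ⊃ (q ⊃ (q ⊃ ¬p))): min(1, 1 − 0.84 + 0.18) = 0.34
  (p ⊃ (p ⊃ (q ⊃ (q ⊃ ¬p)))): min(1, 1 − 0.84 + 0.34) = 0.5
  (q ⊃ (p ⊃ (p ⊃ (q ⊃ (q ⊃ ¬p))))): min(1, 1 − 0.99 + 0.5) = 0.51
  Łukasiewicz value = 0.51
Difference: 0 − 0.51 = -0.51

-0.51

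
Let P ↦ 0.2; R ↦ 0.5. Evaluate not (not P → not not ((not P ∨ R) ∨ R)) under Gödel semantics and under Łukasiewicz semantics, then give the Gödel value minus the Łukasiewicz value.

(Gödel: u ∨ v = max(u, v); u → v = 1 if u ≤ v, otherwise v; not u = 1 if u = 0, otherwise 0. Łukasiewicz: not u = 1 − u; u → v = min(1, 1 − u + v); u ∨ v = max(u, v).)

0.00

Gödel evaluation:
  not P: Gödel ¬ of 0.2 = 0 (operand ≠ 0)
  not P: Gödel ¬ of 0.2 = 0 (operand ≠ 0)
  (not P ∨ R) = max(0, 0.5) = 0.5
  ((not P ∨ R) ∨ R) = max(0.5, 0.5) = 0.5
  not ((not P ∨ R) ∨ R): Gödel ¬ of 0.5 = 0 (operand ≠ 0)
  not not ((not P ∨ R) ∨ R): Gödel ¬ of 0 = 1 (operand is 0)
  (not P → not not ((not P ∨ R) ∨ R)): 0 ≤ 1, so result = 1
  not (not P → not not ((not P ∨ R) ∨ R)): Gödel ¬ of 1 = 0 (operand ≠ 0)
  Gödel value = 0
Łukasiewicz evaluation:
  not P: Łukasiewicz ¬ gives 1 − 0.2 = 0.8
  not P: Łukasiewicz ¬ gives 1 − 0.2 = 0.8
  (not P ∨ R) = max(0.8, 0.5) = 0.8
  ((not P ∨ R) ∨ R) = max(0.8, 0.5) = 0.8
  not ((not P ∨ R) ∨ R): Łukasiewicz ¬ gives 1 − 0.8 = 0.2
  not not ((not P ∨ R) ∨ R): Łukasiewicz ¬ gives 1 − 0.2 = 0.8
  (not P → not not ((not P ∨ R) ∨ R)): min(1, 1 − 0.8 + 0.8) = 1
  not (not P → not not ((not P ∨ R) ∨ R)): Łukasiewicz ¬ gives 1 − 1 = 0
  Łukasiewicz value = 0
Difference: 0 − 0 = 0.00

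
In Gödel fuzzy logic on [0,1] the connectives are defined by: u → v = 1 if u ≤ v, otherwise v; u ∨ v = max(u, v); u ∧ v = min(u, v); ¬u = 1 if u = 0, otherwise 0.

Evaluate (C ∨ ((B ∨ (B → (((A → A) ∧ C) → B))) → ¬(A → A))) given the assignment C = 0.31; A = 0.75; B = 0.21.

(A → A): 0.75 ≤ 0.75, so result = 1
((A → A) ∧ C) = min(1, 0.31) = 0.31
(((A → A) ∧ C) → B): 0.31 > 0.21, so result = 0.21
(B → (((A → A) ∧ C) → B)): 0.21 ≤ 0.21, so result = 1
(B ∨ (B → (((A → A) ∧ C) → B))) = max(0.21, 1) = 1
(A → A): 0.75 ≤ 0.75, so result = 1
¬(A → A): Gödel ¬ of 1 = 0 (operand ≠ 0)
((B ∨ (B → (((A → A) ∧ C) → B))) → ¬(A → A)): 1 > 0, so result = 0
(C ∨ ((B ∨ (B → (((A → A) ∧ C) → B))) → ¬(A → A))) = max(0.31, 0) = 0.31

0.31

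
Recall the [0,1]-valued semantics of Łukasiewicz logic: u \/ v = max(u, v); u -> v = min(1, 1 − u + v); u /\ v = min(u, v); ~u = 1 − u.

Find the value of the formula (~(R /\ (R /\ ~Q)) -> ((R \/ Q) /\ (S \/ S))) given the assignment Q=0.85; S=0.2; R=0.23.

0.35

~Q: Łukasiewicz ¬ gives 1 − 0.85 = 0.15
(R /\ ~Q) = min(0.23, 0.15) = 0.15
(R /\ (R /\ ~Q)) = min(0.23, 0.15) = 0.15
~(R /\ (R /\ ~Q)): Łukasiewicz ¬ gives 1 − 0.15 = 0.85
(R \/ Q) = max(0.23, 0.85) = 0.85
(S \/ S) = max(0.2, 0.2) = 0.2
((R \/ Q) /\ (S \/ S)) = min(0.85, 0.2) = 0.2
(~(R /\ (R /\ ~Q)) -> ((R \/ Q) /\ (S \/ S))): min(1, 1 − 0.85 + 0.2) = 0.35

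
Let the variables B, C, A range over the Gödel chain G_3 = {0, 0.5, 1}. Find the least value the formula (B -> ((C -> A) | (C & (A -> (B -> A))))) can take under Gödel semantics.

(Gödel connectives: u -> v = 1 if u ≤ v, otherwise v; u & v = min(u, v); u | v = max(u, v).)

The minimum is attained at B = 1, C = 0.5, A = 0:
  (C -> A): 0.5 > 0, so result = 0
  (B -> A): 1 > 0, so result = 0
  (A -> (B -> A)): 0 ≤ 0, so result = 1
  (C & (A -> (B -> A))) = min(0.5, 1) = 0.5
  ((C -> A) | (C & (A -> (B -> A)))) = max(0, 0.5) = 0.5
  (B -> ((C -> A) | (C & (A -> (B -> A))))): 1 > 0.5, so result = 0.5
Checking all 27 assignments confirms none give a value below 0.50.

0.50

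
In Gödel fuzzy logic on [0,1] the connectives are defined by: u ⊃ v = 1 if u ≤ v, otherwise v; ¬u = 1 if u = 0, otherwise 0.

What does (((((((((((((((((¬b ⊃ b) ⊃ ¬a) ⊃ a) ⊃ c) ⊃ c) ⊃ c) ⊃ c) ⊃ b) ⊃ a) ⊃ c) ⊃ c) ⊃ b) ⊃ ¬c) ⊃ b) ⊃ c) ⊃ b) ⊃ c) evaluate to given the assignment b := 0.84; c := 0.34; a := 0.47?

¬b: Gödel ¬ of 0.84 = 0 (operand ≠ 0)
(¬b ⊃ b): 0 ≤ 0.84, so result = 1
¬a: Gödel ¬ of 0.47 = 0 (operand ≠ 0)
((¬b ⊃ b) ⊃ ¬a): 1 > 0, so result = 0
(((¬b ⊃ b) ⊃ ¬a) ⊃ a): 0 ≤ 0.47, so result = 1
((((¬b ⊃ b) ⊃ ¬a) ⊃ a) ⊃ c): 1 > 0.34, so result = 0.34
(((((¬b ⊃ b) ⊃ ¬a) ⊃ a) ⊃ c) ⊃ c): 0.34 ≤ 0.34, so result = 1
((((((¬b ⊃ b) ⊃ ¬a) ⊃ a) ⊃ c) ⊃ c) ⊃ c): 1 > 0.34, so result = 0.34
(((((((¬b ⊃ b) ⊃ ¬a) ⊃ a) ⊃ c) ⊃ c) ⊃ c) ⊃ c): 0.34 ≤ 0.34, so result = 1
((((((((¬b ⊃ b) ⊃ ¬a) ⊃ a) ⊃ c) ⊃ c) ⊃ c) ⊃ c) ⊃ b): 1 > 0.84, so result = 0.84
(((((((((¬b ⊃ b) ⊃ ¬a) ⊃ a) ⊃ c) ⊃ c) ⊃ c) ⊃ c) ⊃ b) ⊃ a): 0.84 > 0.47, so result = 0.47
((((((((((¬b ⊃ b) ⊃ ¬a) ⊃ a) ⊃ c) ⊃ c) ⊃ c) ⊃ c) ⊃ b) ⊃ a) ⊃ c): 0.47 > 0.34, so result = 0.34
(((((((((((¬b ⊃ b) ⊃ ¬a) ⊃ a) ⊃ c) ⊃ c) ⊃ c) ⊃ c) ⊃ b) ⊃ a) ⊃ c) ⊃ c): 0.34 ≤ 0.34, so result = 1
((((((((((((¬b ⊃ b) ⊃ ¬a) ⊃ a) ⊃ c) ⊃ c) ⊃ c) ⊃ c) ⊃ b) ⊃ a) ⊃ c) ⊃ c) ⊃ b): 1 > 0.84, so result = 0.84
¬c: Gödel ¬ of 0.34 = 0 (operand ≠ 0)
(((((((((((((¬b ⊃ b) ⊃ ¬a) ⊃ a) ⊃ c) ⊃ c) ⊃ c) ⊃ c) ⊃ b) ⊃ a) ⊃ c) ⊃ c) ⊃ b) ⊃ ¬c): 0.84 > 0, so result = 0
((((((((((((((¬b ⊃ b) ⊃ ¬a) ⊃ a) ⊃ c) ⊃ c) ⊃ c) ⊃ c) ⊃ b) ⊃ a) ⊃ c) ⊃ c) ⊃ b) ⊃ ¬c) ⊃ b): 0 ≤ 0.84, so result = 1
(((((((((((((((¬b ⊃ b) ⊃ ¬a) ⊃ a) ⊃ c) ⊃ c) ⊃ c) ⊃ c) ⊃ b) ⊃ a) ⊃ c) ⊃ c) ⊃ b) ⊃ ¬c) ⊃ b) ⊃ c): 1 > 0.34, so result = 0.34
((((((((((((((((¬b ⊃ b) ⊃ ¬a) ⊃ a) ⊃ c) ⊃ c) ⊃ c) ⊃ c) ⊃ b) ⊃ a) ⊃ c) ⊃ c) ⊃ b) ⊃ ¬c) ⊃ b) ⊃ c) ⊃ b): 0.34 ≤ 0.84, so result = 1
(((((((((((((((((¬b ⊃ b) ⊃ ¬a) ⊃ a) ⊃ c) ⊃ c) ⊃ c) ⊃ c) ⊃ b) ⊃ a) ⊃ c) ⊃ c) ⊃ b) ⊃ ¬c) ⊃ b) ⊃ c) ⊃ b) ⊃ c): 1 > 0.34, so result = 0.34

0.34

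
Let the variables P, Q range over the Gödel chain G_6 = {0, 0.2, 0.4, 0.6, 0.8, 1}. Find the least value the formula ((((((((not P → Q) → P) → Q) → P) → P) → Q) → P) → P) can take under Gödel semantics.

The minimum is attained at P = 0.2, Q = 0:
  not P: Gödel ¬ of 0.2 = 0 (operand ≠ 0)
  (not P → Q): 0 ≤ 0, so result = 1
  ((not P → Q) → P): 1 > 0.2, so result = 0.2
  (((not P → Q) → P) → Q): 0.2 > 0, so result = 0
  ((((not P → Q) → P) → Q) → P): 0 ≤ 0.2, so result = 1
  (((((not P → Q) → P) → Q) → P) → P): 1 > 0.2, so result = 0.2
  ((((((not P → Q) → P) → Q) → P) → P) → Q): 0.2 > 0, so result = 0
  (((((((not P → Q) → P) → Q) → P) → P) → Q) → P): 0 ≤ 0.2, so result = 1
  ((((((((not P → Q) → P) → Q) → P) → P) → Q) → P) → P): 1 > 0.2, so result = 0.2
Checking all 36 assignments confirms none give a value below 0.20.

0.20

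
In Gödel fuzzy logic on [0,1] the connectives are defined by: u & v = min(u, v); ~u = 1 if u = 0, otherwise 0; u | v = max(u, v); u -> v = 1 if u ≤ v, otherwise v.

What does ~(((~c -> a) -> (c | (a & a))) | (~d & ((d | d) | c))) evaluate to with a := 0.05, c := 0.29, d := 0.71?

0.00

~c: Gödel ¬ of 0.29 = 0 (operand ≠ 0)
(~c -> a): 0 ≤ 0.05, so result = 1
(a & a) = min(0.05, 0.05) = 0.05
(c | (a & a)) = max(0.29, 0.05) = 0.29
((~c -> a) -> (c | (a & a))): 1 > 0.29, so result = 0.29
~d: Gödel ¬ of 0.71 = 0 (operand ≠ 0)
(d | d) = max(0.71, 0.71) = 0.71
((d | d) | c) = max(0.71, 0.29) = 0.71
(~d & ((d | d) | c)) = min(0, 0.71) = 0
(((~c -> a) -> (c | (a & a))) | (~d & ((d | d) | c))) = max(0.29, 0) = 0.29
~(((~c -> a) -> (c | (a & a))) | (~d & ((d | d) | c))): Gödel ¬ of 0.29 = 0 (operand ≠ 0)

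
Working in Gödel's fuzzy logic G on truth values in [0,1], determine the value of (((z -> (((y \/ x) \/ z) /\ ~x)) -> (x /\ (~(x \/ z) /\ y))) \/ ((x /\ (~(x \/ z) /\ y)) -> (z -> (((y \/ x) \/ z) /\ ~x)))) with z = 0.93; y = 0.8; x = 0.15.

1.00

(y \/ x) = max(0.8, 0.15) = 0.8
((y \/ x) \/ z) = max(0.8, 0.93) = 0.93
~x: Gödel ¬ of 0.15 = 0 (operand ≠ 0)
(((y \/ x) \/ z) /\ ~x) = min(0.93, 0) = 0
(z -> (((y \/ x) \/ z) /\ ~x)): 0.93 > 0, so result = 0
(x \/ z) = max(0.15, 0.93) = 0.93
~(x \/ z): Gödel ¬ of 0.93 = 0 (operand ≠ 0)
(~(x \/ z) /\ y) = min(0, 0.8) = 0
(x /\ (~(x \/ z) /\ y)) = min(0.15, 0) = 0
((z -> (((y \/ x) \/ z) /\ ~x)) -> (x /\ (~(x \/ z) /\ y))): 0 ≤ 0, so result = 1
(x \/ z) = max(0.15, 0.93) = 0.93
~(x \/ z): Gödel ¬ of 0.93 = 0 (operand ≠ 0)
(~(x \/ z) /\ y) = min(0, 0.8) = 0
(x /\ (~(x \/ z) /\ y)) = min(0.15, 0) = 0
(y \/ x) = max(0.8, 0.15) = 0.8
((y \/ x) \/ z) = max(0.8, 0.93) = 0.93
~x: Gödel ¬ of 0.15 = 0 (operand ≠ 0)
(((y \/ x) \/ z) /\ ~x) = min(0.93, 0) = 0
(z -> (((y \/ x) \/ z) /\ ~x)): 0.93 > 0, so result = 0
((x /\ (~(x \/ z) /\ y)) -> (z -> (((y \/ x) \/ z) /\ ~x))): 0 ≤ 0, so result = 1
(((z -> (((y \/ x) \/ z) /\ ~x)) -> (x /\ (~(x \/ z) /\ y))) \/ ((x /\ (~(x \/ z) /\ y)) -> (z -> (((y \/ x) \/ z) /\ ~x)))) = max(1, 1) = 1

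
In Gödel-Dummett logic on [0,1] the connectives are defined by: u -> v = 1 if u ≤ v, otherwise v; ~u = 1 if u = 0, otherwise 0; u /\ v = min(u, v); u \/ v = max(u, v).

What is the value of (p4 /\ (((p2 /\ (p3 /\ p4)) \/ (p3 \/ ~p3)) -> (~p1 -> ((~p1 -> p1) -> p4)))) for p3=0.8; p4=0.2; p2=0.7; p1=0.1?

0.20

(p3 /\ p4) = min(0.8, 0.2) = 0.2
(p2 /\ (p3 /\ p4)) = min(0.7, 0.2) = 0.2
~p3: Gödel ¬ of 0.8 = 0 (operand ≠ 0)
(p3 \/ ~p3) = max(0.8, 0) = 0.8
((p2 /\ (p3 /\ p4)) \/ (p3 \/ ~p3)) = max(0.2, 0.8) = 0.8
~p1: Gödel ¬ of 0.1 = 0 (operand ≠ 0)
~p1: Gödel ¬ of 0.1 = 0 (operand ≠ 0)
(~p1 -> p1): 0 ≤ 0.1, so result = 1
((~p1 -> p1) -> p4): 1 > 0.2, so result = 0.2
(~p1 -> ((~p1 -> p1) -> p4)): 0 ≤ 0.2, so result = 1
(((p2 /\ (p3 /\ p4)) \/ (p3 \/ ~p3)) -> (~p1 -> ((~p1 -> p1) -> p4))): 0.8 ≤ 1, so result = 1
(p4 /\ (((p2 /\ (p3 /\ p4)) \/ (p3 \/ ~p3)) -> (~p1 -> ((~p1 -> p1) -> p4)))) = min(0.2, 1) = 0.2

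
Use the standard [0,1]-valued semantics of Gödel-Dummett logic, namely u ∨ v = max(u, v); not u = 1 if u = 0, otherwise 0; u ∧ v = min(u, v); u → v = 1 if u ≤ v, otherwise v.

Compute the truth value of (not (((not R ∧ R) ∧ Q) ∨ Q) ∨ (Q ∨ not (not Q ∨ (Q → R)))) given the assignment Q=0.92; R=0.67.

not R: Gödel ¬ of 0.67 = 0 (operand ≠ 0)
(not R ∧ R) = min(0, 0.67) = 0
((not R ∧ R) ∧ Q) = min(0, 0.92) = 0
(((not R ∧ R) ∧ Q) ∨ Q) = max(0, 0.92) = 0.92
not (((not R ∧ R) ∧ Q) ∨ Q): Gödel ¬ of 0.92 = 0 (operand ≠ 0)
not Q: Gödel ¬ of 0.92 = 0 (operand ≠ 0)
(Q → R): 0.92 > 0.67, so result = 0.67
(not Q ∨ (Q → R)) = max(0, 0.67) = 0.67
not (not Q ∨ (Q → R)): Gödel ¬ of 0.67 = 0 (operand ≠ 0)
(Q ∨ not (not Q ∨ (Q → R))) = max(0.92, 0) = 0.92
(not (((not R ∧ R) ∧ Q) ∨ Q) ∨ (Q ∨ not (not Q ∨ (Q → R)))) = max(0, 0.92) = 0.92

0.92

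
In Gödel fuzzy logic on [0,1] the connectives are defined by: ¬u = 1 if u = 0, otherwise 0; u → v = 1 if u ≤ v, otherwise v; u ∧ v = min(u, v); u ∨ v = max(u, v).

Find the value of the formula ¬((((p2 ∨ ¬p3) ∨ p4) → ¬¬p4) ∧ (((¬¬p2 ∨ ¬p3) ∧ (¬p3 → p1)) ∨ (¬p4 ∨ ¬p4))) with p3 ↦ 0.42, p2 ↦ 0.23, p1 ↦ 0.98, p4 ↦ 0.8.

¬p3: Gödel ¬ of 0.42 = 0 (operand ≠ 0)
(p2 ∨ ¬p3) = max(0.23, 0) = 0.23
((p2 ∨ ¬p3) ∨ p4) = max(0.23, 0.8) = 0.8
¬p4: Gödel ¬ of 0.8 = 0 (operand ≠ 0)
¬¬p4: Gödel ¬ of 0 = 1 (operand is 0)
(((p2 ∨ ¬p3) ∨ p4) → ¬¬p4): 0.8 ≤ 1, so result = 1
¬p2: Gödel ¬ of 0.23 = 0 (operand ≠ 0)
¬¬p2: Gödel ¬ of 0 = 1 (operand is 0)
¬p3: Gödel ¬ of 0.42 = 0 (operand ≠ 0)
(¬¬p2 ∨ ¬p3) = max(1, 0) = 1
¬p3: Gödel ¬ of 0.42 = 0 (operand ≠ 0)
(¬p3 → p1): 0 ≤ 0.98, so result = 1
((¬¬p2 ∨ ¬p3) ∧ (¬p3 → p1)) = min(1, 1) = 1
¬p4: Gödel ¬ of 0.8 = 0 (operand ≠ 0)
¬p4: Gödel ¬ of 0.8 = 0 (operand ≠ 0)
(¬p4 ∨ ¬p4) = max(0, 0) = 0
(((¬¬p2 ∨ ¬p3) ∧ (¬p3 → p1)) ∨ (¬p4 ∨ ¬p4)) = max(1, 0) = 1
((((p2 ∨ ¬p3) ∨ p4) → ¬¬p4) ∧ (((¬¬p2 ∨ ¬p3) ∧ (¬p3 → p1)) ∨ (¬p4 ∨ ¬p4))) = min(1, 1) = 1
¬((((p2 ∨ ¬p3) ∨ p4) → ¬¬p4) ∧ (((¬¬p2 ∨ ¬p3) ∧ (¬p3 → p1)) ∨ (¬p4 ∨ ¬p4))): Gödel ¬ of 1 = 0 (operand ≠ 0)

0.00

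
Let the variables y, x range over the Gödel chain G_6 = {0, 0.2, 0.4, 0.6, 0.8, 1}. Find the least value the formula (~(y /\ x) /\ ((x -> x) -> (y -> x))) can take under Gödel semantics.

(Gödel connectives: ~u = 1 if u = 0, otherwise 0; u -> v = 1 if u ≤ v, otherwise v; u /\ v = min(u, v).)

The minimum is attained at y = 0.2, x = 0:
  (y /\ x) = min(0.2, 0) = 0
  ~(y /\ x): Gödel ¬ of 0 = 1 (operand is 0)
  (x -> x): 0 ≤ 0, so result = 1
  (y -> x): 0.2 > 0, so result = 0
  ((x -> x) -> (y -> x)): 1 > 0, so result = 0
  (~(y /\ x) /\ ((x -> x) -> (y -> x))) = min(1, 0) = 0
Checking all 36 assignments confirms none give a value below 0.00.

0.00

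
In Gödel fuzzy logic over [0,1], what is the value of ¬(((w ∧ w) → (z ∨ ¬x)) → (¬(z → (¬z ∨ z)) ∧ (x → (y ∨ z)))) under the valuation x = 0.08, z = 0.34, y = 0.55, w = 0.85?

(w ∧ w) = min(0.85, 0.85) = 0.85
¬x: Gödel ¬ of 0.08 = 0 (operand ≠ 0)
(z ∨ ¬x) = max(0.34, 0) = 0.34
((w ∧ w) → (z ∨ ¬x)): 0.85 > 0.34, so result = 0.34
¬z: Gödel ¬ of 0.34 = 0 (operand ≠ 0)
(¬z ∨ z) = max(0, 0.34) = 0.34
(z → (¬z ∨ z)): 0.34 ≤ 0.34, so result = 1
¬(z → (¬z ∨ z)): Gödel ¬ of 1 = 0 (operand ≠ 0)
(y ∨ z) = max(0.55, 0.34) = 0.55
(x → (y ∨ z)): 0.08 ≤ 0.55, so result = 1
(¬(z → (¬z ∨ z)) ∧ (x → (y ∨ z))) = min(0, 1) = 0
(((w ∧ w) → (z ∨ ¬x)) → (¬(z → (¬z ∨ z)) ∧ (x → (y ∨ z)))): 0.34 > 0, so result = 0
¬(((w ∧ w) → (z ∨ ¬x)) → (¬(z → (¬z ∨ z)) ∧ (x → (y ∨ z)))): Gödel ¬ of 0 = 1 (operand is 0)

1.00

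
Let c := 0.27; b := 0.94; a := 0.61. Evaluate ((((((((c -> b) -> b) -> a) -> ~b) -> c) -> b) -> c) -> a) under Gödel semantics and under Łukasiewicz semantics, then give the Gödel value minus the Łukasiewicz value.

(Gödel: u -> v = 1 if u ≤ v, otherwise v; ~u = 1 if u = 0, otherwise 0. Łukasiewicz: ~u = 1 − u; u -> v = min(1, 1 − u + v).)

0.00

Gödel evaluation:
  (c -> b): 0.27 ≤ 0.94, so result = 1
  ((c -> b) -> b): 1 > 0.94, so result = 0.94
  (((c -> b) -> b) -> a): 0.94 > 0.61, so result = 0.61
  ~b: Gödel ¬ of 0.94 = 0 (operand ≠ 0)
  ((((c -> b) -> b) -> a) -> ~b): 0.61 > 0, so result = 0
  (((((c -> b) -> b) -> a) -> ~b) -> c): 0 ≤ 0.27, so result = 1
  ((((((c -> b) -> b) -> a) -> ~b) -> c) -> b): 1 > 0.94, so result = 0.94
  (((((((c -> b) -> b) -> a) -> ~b) -> c) -> b) -> c): 0.94 > 0.27, so result = 0.27
  ((((((((c -> b) -> b) -> a) -> ~b) -> c) -> b) -> c) -> a): 0.27 ≤ 0.61, so result = 1
  Gödel value = 1
Łukasiewicz evaluation:
  (c -> b): min(1, 1 − 0.27 + 0.94) = 1
  ((c -> b) -> b): min(1, 1 − 1 + 0.94) = 0.94
  (((c -> b) -> b) -> a): min(1, 1 − 0.94 + 0.61) = 0.67
  ~b: Łukasiewicz ¬ gives 1 − 0.94 = 0.06
  ((((c -> b) -> b) -> a) -> ~b): min(1, 1 − 0.67 + 0.06) = 0.39
  (((((c -> b) -> b) -> a) -> ~b) -> c): min(1, 1 − 0.39 + 0.27) = 0.88
  ((((((c -> b) -> b) -> a) -> ~b) -> c) -> b): min(1, 1 − 0.88 + 0.94) = 1
  (((((((c -> b) -> b) -> a) -> ~b) -> c) -> b) -> c): min(1, 1 − 1 + 0.27) = 0.27
  ((((((((c -> b) -> b) -> a) -> ~b) -> c) -> b) -> c) -> a): min(1, 1 − 0.27 + 0.61) = 1
  Łukasiewicz value = 1
Difference: 1 − 1 = 0.00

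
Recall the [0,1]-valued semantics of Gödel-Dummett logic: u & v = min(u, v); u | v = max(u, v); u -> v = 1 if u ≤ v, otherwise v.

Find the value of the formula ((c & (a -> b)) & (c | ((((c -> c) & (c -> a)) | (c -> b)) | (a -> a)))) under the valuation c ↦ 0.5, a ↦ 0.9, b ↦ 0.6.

0.50

(a -> b): 0.9 > 0.6, so result = 0.6
(c & (a -> b)) = min(0.5, 0.6) = 0.5
(c -> c): 0.5 ≤ 0.5, so result = 1
(c -> a): 0.5 ≤ 0.9, so result = 1
((c -> c) & (c -> a)) = min(1, 1) = 1
(c -> b): 0.5 ≤ 0.6, so result = 1
(((c -> c) & (c -> a)) | (c -> b)) = max(1, 1) = 1
(a -> a): 0.9 ≤ 0.9, so result = 1
((((c -> c) & (c -> a)) | (c -> b)) | (a -> a)) = max(1, 1) = 1
(c | ((((c -> c) & (c -> a)) | (c -> b)) | (a -> a))) = max(0.5, 1) = 1
((c & (a -> b)) & (c | ((((c -> c) & (c -> a)) | (c -> b)) | (a -> a)))) = min(0.5, 1) = 0.5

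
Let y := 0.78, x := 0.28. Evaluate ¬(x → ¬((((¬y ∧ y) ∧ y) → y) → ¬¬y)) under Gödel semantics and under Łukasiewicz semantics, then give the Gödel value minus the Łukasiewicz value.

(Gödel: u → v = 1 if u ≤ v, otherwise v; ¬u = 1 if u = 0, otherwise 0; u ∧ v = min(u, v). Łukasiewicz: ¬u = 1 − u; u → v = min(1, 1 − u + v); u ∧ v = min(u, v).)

0.94

Gödel evaluation:
  ¬y: Gödel ¬ of 0.78 = 0 (operand ≠ 0)
  (¬y ∧ y) = min(0, 0.78) = 0
  ((¬y ∧ y) ∧ y) = min(0, 0.78) = 0
  (((¬y ∧ y) ∧ y) → y): 0 ≤ 0.78, so result = 1
  ¬y: Gödel ¬ of 0.78 = 0 (operand ≠ 0)
  ¬¬y: Gödel ¬ of 0 = 1 (operand is 0)
  ((((¬y ∧ y) ∧ y) → y) → ¬¬y): 1 ≤ 1, so result = 1
  ¬((((¬y ∧ y) ∧ y) → y) → ¬¬y): Gödel ¬ of 1 = 0 (operand ≠ 0)
  (x → ¬((((¬y ∧ y) ∧ y) → y) → ¬¬y)): 0.28 > 0, so result = 0
  ¬(x → ¬((((¬y ∧ y) ∧ y) → y) → ¬¬y)): Gödel ¬ of 0 = 1 (operand is 0)
  Gödel value = 1
Łukasiewicz evaluation:
  ¬y: Łukasiewicz ¬ gives 1 − 0.78 = 0.22
  (¬y ∧ y) = min(0.22, 0.78) = 0.22
  ((¬y ∧ y) ∧ y) = min(0.22, 0.78) = 0.22
  (((¬y ∧ y) ∧ y) → y): min(1, 1 − 0.22 + 0.78) = 1
  ¬y: Łukasiewicz ¬ gives 1 − 0.78 = 0.22
  ¬¬y: Łukasiewicz ¬ gives 1 − 0.22 = 0.78
  ((((¬y ∧ y) ∧ y) → y) → ¬¬y): min(1, 1 − 1 + 0.78) = 0.78
  ¬((((¬y ∧ y) ∧ y) → y) → ¬¬y): Łukasiewicz ¬ gives 1 − 0.78 = 0.22
  (x → ¬((((¬y ∧ y) ∧ y) → y) → ¬¬y)): min(1, 1 − 0.28 + 0.22) = 0.94
  ¬(x → ¬((((¬y ∧ y) ∧ y) → y) → ¬¬y)): Łukasiewicz ¬ gives 1 − 0.94 = 0.06
  Łukasiewicz value = 0.06
Difference: 1 − 0.06 = 0.94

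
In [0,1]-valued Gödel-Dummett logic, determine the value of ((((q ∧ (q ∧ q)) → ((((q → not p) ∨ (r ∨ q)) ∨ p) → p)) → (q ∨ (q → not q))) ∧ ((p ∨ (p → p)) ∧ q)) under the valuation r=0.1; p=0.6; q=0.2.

(q ∧ q) = min(0.2, 0.2) = 0.2
(q ∧ (q ∧ q)) = min(0.2, 0.2) = 0.2
not p: Gödel ¬ of 0.6 = 0 (operand ≠ 0)
(q → not p): 0.2 > 0, so result = 0
(r ∨ q) = max(0.1, 0.2) = 0.2
((q → not p) ∨ (r ∨ q)) = max(0, 0.2) = 0.2
(((q → not p) ∨ (r ∨ q)) ∨ p) = max(0.2, 0.6) = 0.6
((((q → not p) ∨ (r ∨ q)) ∨ p) → p): 0.6 ≤ 0.6, so result = 1
((q ∧ (q ∧ q)) → ((((q → not p) ∨ (r ∨ q)) ∨ p) → p)): 0.2 ≤ 1, so result = 1
not q: Gödel ¬ of 0.2 = 0 (operand ≠ 0)
(q → not q): 0.2 > 0, so result = 0
(q ∨ (q → not q)) = max(0.2, 0) = 0.2
(((q ∧ (q ∧ q)) → ((((q → not p) ∨ (r ∨ q)) ∨ p) → p)) → (q ∨ (q → not q))): 1 > 0.2, so result = 0.2
(p → p): 0.6 ≤ 0.6, so result = 1
(p ∨ (p → p)) = max(0.6, 1) = 1
((p ∨ (p → p)) ∧ q) = min(1, 0.2) = 0.2
((((q ∧ (q ∧ q)) → ((((q → not p) ∨ (r ∨ q)) ∨ p) → p)) → (q ∨ (q → not q))) ∧ ((p ∨ (p → p)) ∧ q)) = min(0.2, 0.2) = 0.2

0.20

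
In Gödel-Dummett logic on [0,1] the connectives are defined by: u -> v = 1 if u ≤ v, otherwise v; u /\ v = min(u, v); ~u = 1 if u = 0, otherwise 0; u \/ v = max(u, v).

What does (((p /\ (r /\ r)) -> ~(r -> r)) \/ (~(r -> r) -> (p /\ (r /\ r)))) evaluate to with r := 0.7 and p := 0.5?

1.00

(r /\ r) = min(0.7, 0.7) = 0.7
(p /\ (r /\ r)) = min(0.5, 0.7) = 0.5
(r -> r): 0.7 ≤ 0.7, so result = 1
~(r -> r): Gödel ¬ of 1 = 0 (operand ≠ 0)
((p /\ (r /\ r)) -> ~(r -> r)): 0.5 > 0, so result = 0
(r -> r): 0.7 ≤ 0.7, so result = 1
~(r -> r): Gödel ¬ of 1 = 0 (operand ≠ 0)
(r /\ r) = min(0.7, 0.7) = 0.7
(p /\ (r /\ r)) = min(0.5, 0.7) = 0.5
(~(r -> r) -> (p /\ (r /\ r))): 0 ≤ 0.5, so result = 1
(((p /\ (r /\ r)) -> ~(r -> r)) \/ (~(r -> r) -> (p /\ (r /\ r)))) = max(0, 1) = 1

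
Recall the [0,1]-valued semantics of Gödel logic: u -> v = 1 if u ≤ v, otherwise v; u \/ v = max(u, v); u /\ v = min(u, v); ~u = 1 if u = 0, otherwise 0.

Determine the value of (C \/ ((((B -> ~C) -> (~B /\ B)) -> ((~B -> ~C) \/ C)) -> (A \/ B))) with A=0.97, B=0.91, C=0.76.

~C: Gödel ¬ of 0.76 = 0 (operand ≠ 0)
(B -> ~C): 0.91 > 0, so result = 0
~B: Gödel ¬ of 0.91 = 0 (operand ≠ 0)
(~B /\ B) = min(0, 0.91) = 0
((B -> ~C) -> (~B /\ B)): 0 ≤ 0, so result = 1
~B: Gödel ¬ of 0.91 = 0 (operand ≠ 0)
~C: Gödel ¬ of 0.76 = 0 (operand ≠ 0)
(~B -> ~C): 0 ≤ 0, so result = 1
((~B -> ~C) \/ C) = max(1, 0.76) = 1
(((B -> ~C) -> (~B /\ B)) -> ((~B -> ~C) \/ C)): 1 ≤ 1, so result = 1
(A \/ B) = max(0.97, 0.91) = 0.97
((((B -> ~C) -> (~B /\ B)) -> ((~B -> ~C) \/ C)) -> (A \/ B)): 1 > 0.97, so result = 0.97
(C \/ ((((B -> ~C) -> (~B /\ B)) -> ((~B -> ~C) \/ C)) -> (A \/ B))) = max(0.76, 0.97) = 0.97

0.97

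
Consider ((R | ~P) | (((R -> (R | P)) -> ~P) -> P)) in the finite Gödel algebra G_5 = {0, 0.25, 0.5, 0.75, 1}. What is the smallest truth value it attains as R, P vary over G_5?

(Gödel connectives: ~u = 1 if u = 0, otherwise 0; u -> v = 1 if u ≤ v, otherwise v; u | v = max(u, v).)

1.00

Every assignment gives 1. For instance at R = 0, P = 0:
  ~P: Gödel ¬ of 0 = 1 (operand is 0)
  (R | ~P) = max(0, 1) = 1
  (R | P) = max(0, 0) = 0
  (R -> (R | P)): 0 ≤ 0, so result = 1
  ~P: Gödel ¬ of 0 = 1 (operand is 0)
  ((R -> (R | P)) -> ~P): 1 ≤ 1, so result = 1
  (((R -> (R | P)) -> ~P) -> P): 1 > 0, so result = 0
  ((R | ~P) | (((R -> (R | P)) -> ~P) -> P)) = max(1, 0) = 1
All 25 assignments give value 1 — the formula is a G_5-tautology.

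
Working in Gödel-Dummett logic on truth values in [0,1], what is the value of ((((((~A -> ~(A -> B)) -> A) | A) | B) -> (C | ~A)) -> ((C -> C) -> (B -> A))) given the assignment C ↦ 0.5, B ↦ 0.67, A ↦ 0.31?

~A: Gödel ¬ of 0.31 = 0 (operand ≠ 0)
(A -> B): 0.31 ≤ 0.67, so result = 1
~(A -> B): Gödel ¬ of 1 = 0 (operand ≠ 0)
(~A -> ~(A -> B)): 0 ≤ 0, so result = 1
((~A -> ~(A -> B)) -> A): 1 > 0.31, so result = 0.31
(((~A -> ~(A -> B)) -> A) | A) = max(0.31, 0.31) = 0.31
((((~A -> ~(A -> B)) -> A) | A) | B) = max(0.31, 0.67) = 0.67
~A: Gödel ¬ of 0.31 = 0 (operand ≠ 0)
(C | ~A) = max(0.5, 0) = 0.5
(((((~A -> ~(A -> B)) -> A) | A) | B) -> (C | ~A)): 0.67 > 0.5, so result = 0.5
(C -> C): 0.5 ≤ 0.5, so result = 1
(B -> A): 0.67 > 0.31, so result = 0.31
((C -> C) -> (B -> A)): 1 > 0.31, so result = 0.31
((((((~A -> ~(A -> B)) -> A) | A) | B) -> (C | ~A)) -> ((C -> C) -> (B -> A))): 0.5 > 0.31, so result = 0.31

0.31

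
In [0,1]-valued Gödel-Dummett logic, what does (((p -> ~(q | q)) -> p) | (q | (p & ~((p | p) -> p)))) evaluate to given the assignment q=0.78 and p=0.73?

1.00

(q | q) = max(0.78, 0.78) = 0.78
~(q | q): Gödel ¬ of 0.78 = 0 (operand ≠ 0)
(p -> ~(q | q)): 0.73 > 0, so result = 0
((p -> ~(q | q)) -> p): 0 ≤ 0.73, so result = 1
(p | p) = max(0.73, 0.73) = 0.73
((p | p) -> p): 0.73 ≤ 0.73, so result = 1
~((p | p) -> p): Gödel ¬ of 1 = 0 (operand ≠ 0)
(p & ~((p | p) -> p)) = min(0.73, 0) = 0
(q | (p & ~((p | p) -> p))) = max(0.78, 0) = 0.78
(((p -> ~(q | q)) -> p) | (q | (p & ~((p | p) -> p)))) = max(1, 0.78) = 1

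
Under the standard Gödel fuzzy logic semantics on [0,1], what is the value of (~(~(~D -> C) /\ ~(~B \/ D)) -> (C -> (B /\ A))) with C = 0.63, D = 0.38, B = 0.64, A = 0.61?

0.61

~D: Gödel ¬ of 0.38 = 0 (operand ≠ 0)
(~D -> C): 0 ≤ 0.63, so result = 1
~(~D -> C): Gödel ¬ of 1 = 0 (operand ≠ 0)
~B: Gödel ¬ of 0.64 = 0 (operand ≠ 0)
(~B \/ D) = max(0, 0.38) = 0.38
~(~B \/ D): Gödel ¬ of 0.38 = 0 (operand ≠ 0)
(~(~D -> C) /\ ~(~B \/ D)) = min(0, 0) = 0
~(~(~D -> C) /\ ~(~B \/ D)): Gödel ¬ of 0 = 1 (operand is 0)
(B /\ A) = min(0.64, 0.61) = 0.61
(C -> (B /\ A)): 0.63 > 0.61, so result = 0.61
(~(~(~D -> C) /\ ~(~B \/ D)) -> (C -> (B /\ A))): 1 > 0.61, so result = 0.61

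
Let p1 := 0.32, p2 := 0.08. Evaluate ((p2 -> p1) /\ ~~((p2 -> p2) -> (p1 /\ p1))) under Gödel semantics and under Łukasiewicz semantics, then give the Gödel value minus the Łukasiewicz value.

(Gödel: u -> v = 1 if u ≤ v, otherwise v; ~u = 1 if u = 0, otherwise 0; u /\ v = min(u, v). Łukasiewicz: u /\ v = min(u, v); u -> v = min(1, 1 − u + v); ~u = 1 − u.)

0.68

Gödel evaluation:
  (p2 -> p1): 0.08 ≤ 0.32, so result = 1
  (p2 -> p2): 0.08 ≤ 0.08, so result = 1
  (p1 /\ p1) = min(0.32, 0.32) = 0.32
  ((p2 -> p2) -> (p1 /\ p1)): 1 > 0.32, so result = 0.32
  ~((p2 -> p2) -> (p1 /\ p1)): Gödel ¬ of 0.32 = 0 (operand ≠ 0)
  ~~((p2 -> p2) -> (p1 /\ p1)): Gödel ¬ of 0 = 1 (operand is 0)
  ((p2 -> p1) /\ ~~((p2 -> p2) -> (p1 /\ p1))) = min(1, 1) = 1
  Gödel value = 1
Łukasiewicz evaluation:
  (p2 -> p1): min(1, 1 − 0.08 + 0.32) = 1
  (p2 -> p2): min(1, 1 − 0.08 + 0.08) = 1
  (p1 /\ p1) = min(0.32, 0.32) = 0.32
  ((p2 -> p2) -> (p1 /\ p1)): min(1, 1 − 1 + 0.32) = 0.32
  ~((p2 -> p2) -> (p1 /\ p1)): Łukasiewicz ¬ gives 1 − 0.32 = 0.68
  ~~((p2 -> p2) -> (p1 /\ p1)): Łukasiewicz ¬ gives 1 − 0.68 = 0.32
  ((p2 -> p1) /\ ~~((p2 -> p2) -> (p1 /\ p1))) = min(1, 0.32) = 0.32
  Łukasiewicz value = 0.32
Difference: 1 − 0.32 = 0.68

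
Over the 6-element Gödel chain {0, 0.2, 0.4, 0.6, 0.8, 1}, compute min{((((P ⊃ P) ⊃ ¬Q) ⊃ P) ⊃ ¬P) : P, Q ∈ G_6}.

The minimum is attained at P = 0.2, Q = 0:
  (P ⊃ P): 0.2 ≤ 0.2, so result = 1
  ¬Q: Gödel ¬ of 0 = 1 (operand is 0)
  ((P ⊃ P) ⊃ ¬Q): 1 ≤ 1, so result = 1
  (((P ⊃ P) ⊃ ¬Q) ⊃ P): 1 > 0.2, so result = 0.2
  ¬P: Gödel ¬ of 0.2 = 0 (operand ≠ 0)
  ((((P ⊃ P) ⊃ ¬Q) ⊃ P) ⊃ ¬P): 0.2 > 0, so result = 0
Checking all 36 assignments confirms none give a value below 0.00.

0.00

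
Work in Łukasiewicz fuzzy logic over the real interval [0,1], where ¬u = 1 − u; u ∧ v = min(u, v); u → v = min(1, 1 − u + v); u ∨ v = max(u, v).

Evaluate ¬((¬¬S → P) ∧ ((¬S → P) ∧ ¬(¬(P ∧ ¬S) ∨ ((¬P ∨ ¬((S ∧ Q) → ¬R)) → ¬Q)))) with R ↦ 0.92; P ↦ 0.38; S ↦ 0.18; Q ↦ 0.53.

¬S: Łukasiewicz ¬ gives 1 − 0.18 = 0.82
¬¬S: Łukasiewicz ¬ gives 1 − 0.82 = 0.18
(¬¬S → P): min(1, 1 − 0.18 + 0.38) = 1
¬S: Łukasiewicz ¬ gives 1 − 0.18 = 0.82
(¬S → P): min(1, 1 − 0.82 + 0.38) = 0.56
¬S: Łukasiewicz ¬ gives 1 − 0.18 = 0.82
(P ∧ ¬S) = min(0.38, 0.82) = 0.38
¬(P ∧ ¬S): Łukasiewicz ¬ gives 1 − 0.38 = 0.62
¬P: Łukasiewicz ¬ gives 1 − 0.38 = 0.62
(S ∧ Q) = min(0.18, 0.53) = 0.18
¬R: Łukasiewicz ¬ gives 1 − 0.92 = 0.08
((S ∧ Q) → ¬R): min(1, 1 − 0.18 + 0.08) = 0.9
¬((S ∧ Q) → ¬R): Łukasiewicz ¬ gives 1 − 0.9 = 0.1
(¬P ∨ ¬((S ∧ Q) → ¬R)) = max(0.62, 0.1) = 0.62
¬Q: Łukasiewicz ¬ gives 1 − 0.53 = 0.47
((¬P ∨ ¬((S ∧ Q) → ¬R)) → ¬Q): min(1, 1 − 0.62 + 0.47) = 0.85
(¬(P ∧ ¬S) ∨ ((¬P ∨ ¬((S ∧ Q) → ¬R)) → ¬Q)) = max(0.62, 0.85) = 0.85
¬(¬(P ∧ ¬S) ∨ ((¬P ∨ ¬((S ∧ Q) → ¬R)) → ¬Q)): Łukasiewicz ¬ gives 1 − 0.85 = 0.15
((¬S → P) ∧ ¬(¬(P ∧ ¬S) ∨ ((¬P ∨ ¬((S ∧ Q) → ¬R)) → ¬Q))) = min(0.56, 0.15) = 0.15
((¬¬S → P) ∧ ((¬S → P) ∧ ¬(¬(P ∧ ¬S) ∨ ((¬P ∨ ¬((S ∧ Q) → ¬R)) → ¬Q)))) = min(1, 0.15) = 0.15
¬((¬¬S → P) ∧ ((¬S → P) ∧ ¬(¬(P ∧ ¬S) ∨ ((¬P ∨ ¬((S ∧ Q) → ¬R)) → ¬Q)))): Łukasiewicz ¬ gives 1 − 0.15 = 0.85

0.85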